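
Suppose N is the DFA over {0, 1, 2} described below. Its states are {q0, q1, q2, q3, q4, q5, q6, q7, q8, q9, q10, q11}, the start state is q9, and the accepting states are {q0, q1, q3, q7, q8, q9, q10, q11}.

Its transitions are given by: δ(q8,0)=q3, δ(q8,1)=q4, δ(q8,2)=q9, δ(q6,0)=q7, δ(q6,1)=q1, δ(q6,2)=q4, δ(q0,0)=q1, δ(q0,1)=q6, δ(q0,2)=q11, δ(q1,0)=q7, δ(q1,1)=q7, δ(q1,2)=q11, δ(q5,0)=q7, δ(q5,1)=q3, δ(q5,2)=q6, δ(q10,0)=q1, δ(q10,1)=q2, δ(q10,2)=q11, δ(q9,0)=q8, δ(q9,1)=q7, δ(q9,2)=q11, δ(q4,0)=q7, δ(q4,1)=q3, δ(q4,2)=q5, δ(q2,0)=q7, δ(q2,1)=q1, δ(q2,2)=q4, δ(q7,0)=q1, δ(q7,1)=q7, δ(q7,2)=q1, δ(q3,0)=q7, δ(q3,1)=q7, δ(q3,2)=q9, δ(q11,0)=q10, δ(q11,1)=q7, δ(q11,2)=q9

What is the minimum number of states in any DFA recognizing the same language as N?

First remove the unreachable states {q0}; 11 states remain.
Start with accepting vs non-accepting: {q1,q3,q7,q8,q9,q10,q11} | {q2,q4,q5,q6}.
On input 1, block {q1,q3,q7,q8,q9,q10,q11} splits into {q1,q3,q7,q9,q11} and {q8,q10}.
Split {q1,q3,q7,q9,q11} by δ(·,0) → {q1,q3,q7} and {q9,q11}.
Split {q1,q3,q7} by δ(·,2) → {q1,q3} and {q7}.
The partition is now stable with 5 blocks: {q1,q3} | {q2,q4,q5,q6} | {q8,q10} | {q9,q11} | {q7}.

5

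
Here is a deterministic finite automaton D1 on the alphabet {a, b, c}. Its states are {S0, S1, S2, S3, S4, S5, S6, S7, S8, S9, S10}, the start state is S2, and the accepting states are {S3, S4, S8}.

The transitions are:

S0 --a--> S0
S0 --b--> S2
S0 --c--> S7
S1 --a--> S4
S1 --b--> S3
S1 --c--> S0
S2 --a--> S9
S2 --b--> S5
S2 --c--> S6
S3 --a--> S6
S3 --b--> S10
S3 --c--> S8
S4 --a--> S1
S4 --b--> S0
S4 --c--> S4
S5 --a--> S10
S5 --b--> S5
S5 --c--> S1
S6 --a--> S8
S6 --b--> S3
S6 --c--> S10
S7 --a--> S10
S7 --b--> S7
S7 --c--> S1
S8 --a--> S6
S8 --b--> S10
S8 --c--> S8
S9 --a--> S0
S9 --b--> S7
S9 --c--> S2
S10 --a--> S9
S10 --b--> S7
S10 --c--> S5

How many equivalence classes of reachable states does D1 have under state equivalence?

4

Initial partition by acceptance: {S3,S4,S8} | {S0,S1,S2,S5,S6,S7,S9,S10}.
On input a, block {S0,S1,S2,S5,S6,S7,S9,S10} splits into {S0,S2,S5,S7,S9,S10} and {S1,S6}.
Refine {S0,S2,S5,S7,S9,S10} on symbol c: members go to different blocks, giving {S0,S9,S10} and {S2,S5,S7}.
Stable partition: {S3,S4,S8} | {S0,S9,S10} | {S1,S6} | {S2,S5,S7} — 4 equivalence classes.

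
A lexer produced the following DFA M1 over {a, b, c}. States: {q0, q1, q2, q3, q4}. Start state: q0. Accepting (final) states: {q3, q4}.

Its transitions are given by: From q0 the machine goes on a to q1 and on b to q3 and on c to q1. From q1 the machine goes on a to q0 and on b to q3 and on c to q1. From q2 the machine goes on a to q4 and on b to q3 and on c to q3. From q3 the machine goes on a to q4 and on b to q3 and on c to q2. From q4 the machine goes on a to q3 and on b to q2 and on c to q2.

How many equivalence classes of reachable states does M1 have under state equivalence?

All states are reachable from the start state.
Initial partition by acceptance: {q3,q4} | {q0,q1,q2}.
Split {q3,q4} by δ(·,b) → {q3} and {q4}.
On input a, block {q0,q1,q2} splits into {q0,q1} and {q2}.
No further refinement is possible. Final partition (4 blocks): {q3} | {q0,q1} | {q4} | {q2}.

4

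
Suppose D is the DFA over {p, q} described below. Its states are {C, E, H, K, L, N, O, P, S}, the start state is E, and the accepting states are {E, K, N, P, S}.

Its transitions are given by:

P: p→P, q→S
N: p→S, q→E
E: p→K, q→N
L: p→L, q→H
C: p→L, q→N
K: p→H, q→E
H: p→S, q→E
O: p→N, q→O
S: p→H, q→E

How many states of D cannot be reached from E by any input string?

4

Starting at E and following transitions, the reachable set is {E, H, K, N, S}. That leaves C, L, O, P unreachable — 4 in total.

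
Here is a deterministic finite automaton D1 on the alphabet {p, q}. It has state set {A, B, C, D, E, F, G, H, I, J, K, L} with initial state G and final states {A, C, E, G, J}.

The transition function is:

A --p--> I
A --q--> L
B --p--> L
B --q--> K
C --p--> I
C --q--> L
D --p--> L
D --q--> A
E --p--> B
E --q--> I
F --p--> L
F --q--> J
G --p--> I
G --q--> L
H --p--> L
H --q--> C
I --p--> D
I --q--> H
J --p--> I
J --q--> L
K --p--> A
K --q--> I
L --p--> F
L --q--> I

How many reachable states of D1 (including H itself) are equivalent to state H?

3

First remove the unreachable states {B,E,K}; 9 states remain.
P0 = {A,C,G,J} | {D,F,H,I,L}.
Split {D,F,H,I,L} by δ(·,q) → {D,F,H} and {I,L}.
Split {I,L} by δ(·,q) → {I} and {L}.
No further refinement is possible. Final partition (4 blocks): {A,C,G,J} | {D,F,H} | {I} | {L}.
State H belongs to the block {D,F,H}, which has 3 states.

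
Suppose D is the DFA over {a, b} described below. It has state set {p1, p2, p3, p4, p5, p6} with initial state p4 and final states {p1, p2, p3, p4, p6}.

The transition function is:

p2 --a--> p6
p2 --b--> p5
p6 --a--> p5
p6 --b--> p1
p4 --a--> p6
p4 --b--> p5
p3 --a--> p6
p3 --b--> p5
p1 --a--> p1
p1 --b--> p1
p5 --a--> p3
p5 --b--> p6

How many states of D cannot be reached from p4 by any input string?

1

No path from p4 leads to p2; the other 5 states are all reachable.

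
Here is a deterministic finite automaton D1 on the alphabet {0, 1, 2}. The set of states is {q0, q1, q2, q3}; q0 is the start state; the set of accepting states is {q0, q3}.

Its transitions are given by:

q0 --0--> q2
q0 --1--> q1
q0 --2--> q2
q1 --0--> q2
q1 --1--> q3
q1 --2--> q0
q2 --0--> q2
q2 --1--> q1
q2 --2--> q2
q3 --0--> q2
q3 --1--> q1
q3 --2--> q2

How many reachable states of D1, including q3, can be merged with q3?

2

All states are reachable from the start state.
P0 = {q0,q3} | {q1,q2}.
Split {q1,q2} by δ(·,1) → {q1} and {q2}.
The partition is now stable with 3 blocks: {q0,q3} | {q1} | {q2}.
State q3 belongs to the block {q0,q3}, which has 2 states.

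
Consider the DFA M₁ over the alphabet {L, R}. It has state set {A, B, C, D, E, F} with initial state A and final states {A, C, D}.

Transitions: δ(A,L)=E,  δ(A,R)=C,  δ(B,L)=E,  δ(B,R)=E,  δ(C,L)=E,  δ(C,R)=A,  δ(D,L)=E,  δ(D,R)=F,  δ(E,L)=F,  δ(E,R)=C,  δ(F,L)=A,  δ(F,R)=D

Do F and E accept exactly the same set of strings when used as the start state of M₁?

Reachable states from the start: {A,C,D,E,F}. Unreachable: {B} — drop them.
P0 = {A,C,D} | {E,F}.
On input R, block {A,C,D} splits into {A,C} and {D}.
Refine {E,F} on symbol L: members go to different blocks, giving {E} and {F}.
No further refinement is possible. Final partition (4 blocks): {A,C} | {E} | {D} | {F}.
F and E end up in different blocks, so they are distinguishable. For instance, the string 'L' is accepted from only F.

No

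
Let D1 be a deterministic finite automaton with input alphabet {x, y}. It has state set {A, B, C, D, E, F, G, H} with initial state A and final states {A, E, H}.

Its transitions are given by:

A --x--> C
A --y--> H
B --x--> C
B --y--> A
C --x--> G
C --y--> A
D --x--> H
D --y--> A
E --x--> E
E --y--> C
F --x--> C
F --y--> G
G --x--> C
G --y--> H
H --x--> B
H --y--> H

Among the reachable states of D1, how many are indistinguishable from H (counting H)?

2

First remove the unreachable states {D,E,F}; 5 states remain.
P0 = {A,H} | {B,C,G}.
No further refinement is possible. Final partition (2 blocks): {A,H} | {B,C,G}.
State H belongs to the block {A,H}, which has 2 states.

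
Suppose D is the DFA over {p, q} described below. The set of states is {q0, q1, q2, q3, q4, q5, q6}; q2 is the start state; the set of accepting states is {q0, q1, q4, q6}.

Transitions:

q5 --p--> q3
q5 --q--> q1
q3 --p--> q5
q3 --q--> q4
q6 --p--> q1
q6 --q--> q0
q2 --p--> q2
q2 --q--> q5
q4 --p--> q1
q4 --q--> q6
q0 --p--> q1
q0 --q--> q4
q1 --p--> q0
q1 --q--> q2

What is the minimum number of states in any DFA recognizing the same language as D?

5

Start with accepting vs non-accepting: {q0,q1,q4,q6} | {q2,q3,q5}.
On input q, block {q0,q1,q4,q6} splits into {q0,q4,q6} and {q1}.
Refine {q2,q3,q5} on symbol q: members go to different blocks, giving {q2} and {q3} and {q5}.
No further refinement is possible. Final partition (5 blocks): {q0,q4,q6} | {q2} | {q1} | {q3} | {q5}.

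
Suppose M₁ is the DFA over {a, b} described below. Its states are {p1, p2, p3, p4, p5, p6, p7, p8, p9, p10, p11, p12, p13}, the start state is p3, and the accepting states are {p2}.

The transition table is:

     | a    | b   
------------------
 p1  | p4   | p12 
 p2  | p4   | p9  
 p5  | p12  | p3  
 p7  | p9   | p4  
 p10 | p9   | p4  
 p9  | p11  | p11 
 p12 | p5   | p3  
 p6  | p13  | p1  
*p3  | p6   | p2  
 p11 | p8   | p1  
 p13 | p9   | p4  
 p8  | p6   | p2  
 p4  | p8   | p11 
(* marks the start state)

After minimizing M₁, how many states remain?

9

First remove the unreachable states {p7,p10}; 11 states remain.
Start with accepting vs non-accepting: {p2} | {p1,p3,p4,p5,p6,p8,p9,p11,p12,p13}.
Refine {p1,p3,p4,p5,p6,p8,p9,p11,p12,p13} on symbol b: members go to different blocks, giving {p1,p4,p5,p6,p9,p11,p12,p13} and {p3,p8}.
Split {p1,p4,p5,p6,p9,p11,p12,p13} by δ(·,a) → {p1,p5,p6,p9,p12,p13} and {p4,p11}.
Split {p1,p5,p6,p9,p12,p13} by δ(·,a) → {p5,p6,p12,p13} and {p1,p9}.
Split {p5,p6,p12,p13} by δ(·,a) → {p5,p6,p12} and {p13}.
On input a, block {p5,p6,p12} splits into {p5,p12} and {p6}.
On input b, block {p4,p11} splits into {p4} and {p11}.
On input a, block {p1,p9} splits into {p1} and {p9}.
No further refinement is possible. Final partition (9 blocks): {p2} | {p5,p12} | {p3,p8} | {p4} | {p1} | {p13} | {p6} | {p11} | {p9}.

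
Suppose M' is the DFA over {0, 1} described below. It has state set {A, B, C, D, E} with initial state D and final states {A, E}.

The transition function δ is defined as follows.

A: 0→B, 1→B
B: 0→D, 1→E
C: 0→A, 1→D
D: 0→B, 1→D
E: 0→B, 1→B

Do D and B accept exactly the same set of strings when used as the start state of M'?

First remove the unreachable states {A,C}; 3 states remain.
Initial partition by acceptance: {E} | {B,D}.
Split {B,D} by δ(·,1) → {B} and {D}.
No further refinement is possible. Final partition (3 blocks): {E} | {B} | {D}.
D and B end up in different blocks, so they are distinguishable. For instance, the string '1' is accepted from only B.

No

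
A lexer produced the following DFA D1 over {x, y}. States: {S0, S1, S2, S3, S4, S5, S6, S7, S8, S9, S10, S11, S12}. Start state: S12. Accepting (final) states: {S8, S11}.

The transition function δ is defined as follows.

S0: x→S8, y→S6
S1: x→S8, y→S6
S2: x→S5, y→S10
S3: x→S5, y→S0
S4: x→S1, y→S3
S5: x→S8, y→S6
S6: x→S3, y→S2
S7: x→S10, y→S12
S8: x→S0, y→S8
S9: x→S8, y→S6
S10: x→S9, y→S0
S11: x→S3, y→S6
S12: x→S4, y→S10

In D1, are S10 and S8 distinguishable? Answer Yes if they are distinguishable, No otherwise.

Yes

First remove the unreachable states {S7,S11}; 11 states remain.
P0 = {S8} | {S0,S1,S2,S3,S4,S5,S6,S9,S10,S12}.
Refine {S0,S1,S2,S3,S4,S5,S6,S9,S10,S12} on symbol x: members go to different blocks, giving {S2,S3,S4,S6,S10,S12} and {S0,S1,S5,S9}.
Refine {S2,S3,S4,S6,S10,S12} on symbol x: members go to different blocks, giving {S2,S3,S4,S10} and {S6,S12}.
Refine {S2,S3,S4,S10} on symbol y: members go to different blocks, giving {S2,S4} and {S3,S10}.
On input x, block {S6,S12} splits into {S6} and {S12}.
The partition is now stable with 6 blocks: {S8} | {S2,S4} | {S0,S1,S5,S9} | {S6} | {S3,S10} | {S12}.
S10 and S8 end up in different blocks, so they are distinguishable. For instance, the string 'ε' is accepted from only S8.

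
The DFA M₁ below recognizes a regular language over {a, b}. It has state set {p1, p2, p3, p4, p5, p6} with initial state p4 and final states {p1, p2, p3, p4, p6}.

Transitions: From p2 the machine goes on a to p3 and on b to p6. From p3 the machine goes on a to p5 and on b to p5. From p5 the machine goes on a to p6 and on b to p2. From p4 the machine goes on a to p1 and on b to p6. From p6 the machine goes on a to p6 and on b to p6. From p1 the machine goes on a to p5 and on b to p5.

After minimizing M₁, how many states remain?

4

Initial partition by acceptance: {p1,p2,p3,p4,p6} | {p5}.
On input a, block {p1,p2,p3,p4,p6} splits into {p2,p4,p6} and {p1,p3}.
Refine {p2,p4,p6} on symbol a: members go to different blocks, giving {p2,p4} and {p6}.
No further refinement is possible. Final partition (4 blocks): {p2,p4} | {p5} | {p1,p3} | {p6}.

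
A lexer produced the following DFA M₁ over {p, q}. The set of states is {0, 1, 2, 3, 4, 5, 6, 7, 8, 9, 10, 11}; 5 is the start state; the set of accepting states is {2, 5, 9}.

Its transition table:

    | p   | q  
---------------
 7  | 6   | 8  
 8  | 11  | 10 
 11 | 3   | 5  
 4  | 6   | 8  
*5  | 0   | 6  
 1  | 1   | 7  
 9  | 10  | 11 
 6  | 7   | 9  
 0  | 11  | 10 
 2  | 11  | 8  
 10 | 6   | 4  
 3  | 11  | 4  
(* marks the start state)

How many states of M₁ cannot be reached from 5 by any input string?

BFS from 5 reaches {0, 3, 4, 5, 6, 7, 8, 9, 10, 11}; the 2 state(s) 1, 2 are never visited.

2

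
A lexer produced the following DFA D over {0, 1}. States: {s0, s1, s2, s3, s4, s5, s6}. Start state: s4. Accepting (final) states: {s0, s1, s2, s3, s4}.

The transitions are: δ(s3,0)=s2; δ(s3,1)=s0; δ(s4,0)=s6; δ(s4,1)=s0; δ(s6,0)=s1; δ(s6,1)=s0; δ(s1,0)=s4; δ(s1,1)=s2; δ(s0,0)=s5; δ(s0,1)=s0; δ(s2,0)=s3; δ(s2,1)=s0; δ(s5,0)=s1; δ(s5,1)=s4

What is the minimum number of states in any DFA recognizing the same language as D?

4

Initial partition by acceptance: {s0,s1,s2,s3,s4} | {s5,s6}.
On input 0, block {s0,s1,s2,s3,s4} splits into {s1,s2,s3} and {s0,s4}.
Refine {s1,s2,s3} on symbol 0: members go to different blocks, giving {s2,s3} and {s1}.
No further refinement is possible. Final partition (4 blocks): {s2,s3} | {s5,s6} | {s0,s4} | {s1}.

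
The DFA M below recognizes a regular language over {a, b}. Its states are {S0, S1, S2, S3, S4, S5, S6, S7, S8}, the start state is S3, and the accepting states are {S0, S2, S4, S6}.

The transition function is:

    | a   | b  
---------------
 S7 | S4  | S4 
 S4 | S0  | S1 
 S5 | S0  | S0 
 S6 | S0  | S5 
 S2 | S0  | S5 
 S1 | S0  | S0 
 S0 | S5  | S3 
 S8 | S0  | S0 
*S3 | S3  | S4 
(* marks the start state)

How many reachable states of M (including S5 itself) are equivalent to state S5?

First remove the unreachable states {S2,S6,S7,S8}; 5 states remain.
Start with accepting vs non-accepting: {S0,S4} | {S1,S3,S5}.
Split {S0,S4} by δ(·,a) → {S0} and {S4}.
Refine {S1,S3,S5} on symbol a: members go to different blocks, giving {S1,S5} and {S3}.
No further refinement is possible. Final partition (4 blocks): {S0} | {S1,S5} | {S4} | {S3}.
The equivalence class containing S5 is {S1,S5}, of size 2.

2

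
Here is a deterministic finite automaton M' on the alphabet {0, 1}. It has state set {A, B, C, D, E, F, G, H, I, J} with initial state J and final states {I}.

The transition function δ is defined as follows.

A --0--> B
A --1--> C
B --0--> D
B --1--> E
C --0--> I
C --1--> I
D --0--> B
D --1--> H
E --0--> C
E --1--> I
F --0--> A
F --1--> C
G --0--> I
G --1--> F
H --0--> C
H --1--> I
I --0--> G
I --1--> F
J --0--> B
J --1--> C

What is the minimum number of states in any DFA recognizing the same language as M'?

Initial partition by acceptance: {I} | {A,B,C,D,E,F,G,H,J}.
Refine {A,B,C,D,E,F,G,H,J} on symbol 0: members go to different blocks, giving {A,B,D,E,F,H,J} and {C,G}.
Split {A,B,D,E,F,H,J} by δ(·,0) → {A,B,D,F,J} and {E,H}.
Split {A,B,D,F,J} by δ(·,1) → {A,F,J} and {B,D}.
On input 0, block {A,F,J} splits into {A,J} and {F}.
On input 1, block {C,G} splits into {C} and {G}.
Stable partition: {I} | {A,J} | {C} | {E,H} | {B,D} | {F} | {G} — 7 equivalence classes.

7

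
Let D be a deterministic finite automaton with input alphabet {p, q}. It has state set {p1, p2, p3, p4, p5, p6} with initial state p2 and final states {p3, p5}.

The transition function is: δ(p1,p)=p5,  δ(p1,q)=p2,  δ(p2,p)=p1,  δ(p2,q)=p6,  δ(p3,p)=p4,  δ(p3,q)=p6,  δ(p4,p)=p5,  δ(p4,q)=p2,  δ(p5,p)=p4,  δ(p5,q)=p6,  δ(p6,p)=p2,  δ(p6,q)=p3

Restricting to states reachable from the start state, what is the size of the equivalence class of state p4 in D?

Every state is reachable, so we keep all 6.
P0 = {p3,p5} | {p1,p2,p4,p6}.
Split {p1,p2,p4,p6} by δ(·,p) → {p1,p4} and {p2,p6}.
Split {p2,p6} by δ(·,p) → {p2} and {p6}.
Stable partition: {p3,p5} | {p1,p4} | {p2} | {p6} — 4 equivalence classes.
State p4 belongs to the block {p1,p4}, which has 2 states.

2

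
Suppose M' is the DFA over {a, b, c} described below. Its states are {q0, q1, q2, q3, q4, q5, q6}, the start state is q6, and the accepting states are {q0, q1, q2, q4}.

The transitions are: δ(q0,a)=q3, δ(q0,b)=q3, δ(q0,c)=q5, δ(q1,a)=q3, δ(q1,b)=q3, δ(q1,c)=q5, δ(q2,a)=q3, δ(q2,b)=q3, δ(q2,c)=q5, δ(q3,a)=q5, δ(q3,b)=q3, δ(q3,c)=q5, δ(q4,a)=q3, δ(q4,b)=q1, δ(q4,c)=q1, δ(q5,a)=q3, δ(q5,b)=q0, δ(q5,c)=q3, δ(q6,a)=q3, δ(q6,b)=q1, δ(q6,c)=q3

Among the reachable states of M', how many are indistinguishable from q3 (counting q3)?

First remove the unreachable states {q2,q4}; 5 states remain.
Initial partition by acceptance: {q0,q1} | {q3,q5,q6}.
Refine {q3,q5,q6} on symbol b: members go to different blocks, giving {q5,q6} and {q3}.
The partition is now stable with 3 blocks: {q0,q1} | {q5,q6} | {q3}.
State q3 belongs to the block {q3}, which has 1 states.

1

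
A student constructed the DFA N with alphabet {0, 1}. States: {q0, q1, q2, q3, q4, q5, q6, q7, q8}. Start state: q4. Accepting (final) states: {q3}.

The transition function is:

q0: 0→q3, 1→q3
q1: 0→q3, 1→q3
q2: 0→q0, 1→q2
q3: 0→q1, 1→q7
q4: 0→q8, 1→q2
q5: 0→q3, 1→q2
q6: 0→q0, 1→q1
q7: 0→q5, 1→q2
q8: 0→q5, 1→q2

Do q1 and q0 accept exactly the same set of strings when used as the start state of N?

States {q6} cannot be reached from the start state, so discard them.
P0 = {q3} | {q0,q1,q2,q4,q5,q7,q8}.
On input 0, block {q0,q1,q2,q4,q5,q7,q8} splits into {q2,q4,q7,q8} and {q0,q1,q5}.
Refine {q2,q4,q7,q8} on symbol 0: members go to different blocks, giving {q2,q7,q8} and {q4}.
Refine {q0,q1,q5} on symbol 1: members go to different blocks, giving {q0,q1} and {q5}.
Refine {q2,q7,q8} on symbol 0: members go to different blocks, giving {q7,q8} and {q2}.
No further refinement is possible. Final partition (6 blocks): {q3} | {q7,q8} | {q0,q1} | {q4} | {q5} | {q2}.
q1 and q0 lie in the same block of the stable partition, so they are equivalent — no string distinguishes them.

Yes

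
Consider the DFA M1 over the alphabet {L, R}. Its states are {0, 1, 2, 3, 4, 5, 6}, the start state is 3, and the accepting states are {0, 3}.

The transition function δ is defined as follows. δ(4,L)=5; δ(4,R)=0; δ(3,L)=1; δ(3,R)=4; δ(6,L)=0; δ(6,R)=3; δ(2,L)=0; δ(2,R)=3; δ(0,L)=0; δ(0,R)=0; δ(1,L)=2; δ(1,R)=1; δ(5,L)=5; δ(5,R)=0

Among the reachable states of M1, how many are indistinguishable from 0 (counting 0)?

States {6} cannot be reached from the start state, so discard them.
Initial partition by acceptance: {0,3} | {1,2,4,5}.
On input L, block {0,3} splits into {0} and {3}.
Refine {1,2,4,5} on symbol L: members go to different blocks, giving {1,4,5} and {2}.
On input L, block {1,4,5} splits into {4,5} and {1}.
Stable partition: {0} | {4,5} | {3} | {2} | {1} — 5 equivalence classes.
The equivalence class containing 0 is {0}, of size 1.

1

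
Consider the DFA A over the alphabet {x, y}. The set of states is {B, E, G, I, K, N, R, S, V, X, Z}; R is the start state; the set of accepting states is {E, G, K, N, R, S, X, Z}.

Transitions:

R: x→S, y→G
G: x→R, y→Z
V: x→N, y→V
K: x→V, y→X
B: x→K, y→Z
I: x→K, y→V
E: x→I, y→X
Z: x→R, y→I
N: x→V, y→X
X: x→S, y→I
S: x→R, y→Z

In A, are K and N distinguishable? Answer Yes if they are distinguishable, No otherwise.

No

First remove the unreachable states {B,E}; 9 states remain.
P0 = {G,K,N,R,S,X,Z} | {I,V}.
Refine {G,K,N,R,S,X,Z} on symbol x: members go to different blocks, giving {G,R,S,X,Z} and {K,N}.
On input y, block {G,R,S,X,Z} splits into {G,R,S} and {X,Z}.
Refine {G,R,S} on symbol y: members go to different blocks, giving {G,S} and {R}.
On input x, block {X,Z} splits into {X} and {Z}.
The partition is now stable with 6 blocks: {G,S} | {I,V} | {K,N} | {X} | {R} | {Z}.
K and N lie in the same block of the stable partition, so they are equivalent — no string distinguishes them.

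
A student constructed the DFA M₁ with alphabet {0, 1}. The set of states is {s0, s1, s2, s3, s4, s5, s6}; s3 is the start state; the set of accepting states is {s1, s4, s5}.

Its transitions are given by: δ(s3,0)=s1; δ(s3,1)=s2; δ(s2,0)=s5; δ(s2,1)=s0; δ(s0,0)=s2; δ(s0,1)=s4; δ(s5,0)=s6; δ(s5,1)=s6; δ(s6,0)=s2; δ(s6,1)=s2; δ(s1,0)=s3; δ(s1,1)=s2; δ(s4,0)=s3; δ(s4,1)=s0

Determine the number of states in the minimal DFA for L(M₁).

7

Every state is reachable, so we keep all 7.
Start with accepting vs non-accepting: {s1,s4,s5} | {s0,s2,s3,s6}.
Refine {s0,s2,s3,s6} on symbol 0: members go to different blocks, giving {s0,s6} and {s2,s3}.
On input 0, block {s1,s4,s5} splits into {s1,s4} and {s5}.
Refine {s1,s4} on symbol 1: members go to different blocks, giving {s1} and {s4}.
Split {s0,s6} by δ(·,1) → {s0} and {s6}.
Split {s2,s3} by δ(·,0) → {s2} and {s3}.
No further refinement is possible. Final partition (7 blocks): {s1} | {s0} | {s2} | {s5} | {s4} | {s6} | {s3}.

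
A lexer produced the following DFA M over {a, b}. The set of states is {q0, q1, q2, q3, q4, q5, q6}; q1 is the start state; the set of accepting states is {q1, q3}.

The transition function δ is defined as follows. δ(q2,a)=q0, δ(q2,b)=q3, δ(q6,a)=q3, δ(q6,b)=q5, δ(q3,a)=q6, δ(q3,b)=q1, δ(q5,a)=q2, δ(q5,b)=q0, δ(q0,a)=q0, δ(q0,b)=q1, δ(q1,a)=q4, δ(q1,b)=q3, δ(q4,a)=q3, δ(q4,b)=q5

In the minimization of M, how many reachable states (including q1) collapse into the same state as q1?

Every state is reachable, so we keep all 7.
Initial partition by acceptance: {q1,q3} | {q0,q2,q4,q5,q6}.
Refine {q0,q2,q4,q5,q6} on symbol a: members go to different blocks, giving {q0,q2,q5} and {q4,q6}.
On input b, block {q0,q2,q5} splits into {q0,q2} and {q5}.
No further refinement is possible. Final partition (4 blocks): {q1,q3} | {q0,q2} | {q4,q6} | {q5}.
The equivalence class containing q1 is {q1,q3}, of size 2.

2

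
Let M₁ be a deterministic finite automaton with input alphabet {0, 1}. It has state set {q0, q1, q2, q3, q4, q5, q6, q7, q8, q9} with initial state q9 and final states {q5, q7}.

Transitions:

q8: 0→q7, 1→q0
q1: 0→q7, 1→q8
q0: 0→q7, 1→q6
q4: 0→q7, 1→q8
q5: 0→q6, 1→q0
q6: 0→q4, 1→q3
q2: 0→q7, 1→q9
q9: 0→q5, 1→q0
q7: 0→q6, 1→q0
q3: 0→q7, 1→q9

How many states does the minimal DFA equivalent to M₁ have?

5

States {q1,q2} cannot be reached from the start state, so discard them.
P0 = {q5,q7} | {q0,q3,q4,q6,q8,q9}.
Refine {q0,q3,q4,q6,q8,q9} on symbol 0: members go to different blocks, giving {q0,q3,q4,q8,q9} and {q6}.
Split {q0,q3,q4,q8,q9} by δ(·,1) → {q3,q4,q8,q9} and {q0}.
Refine {q3,q4,q8,q9} on symbol 1: members go to different blocks, giving {q3,q4} and {q8,q9}.
No further refinement is possible. Final partition (5 blocks): {q5,q7} | {q3,q4} | {q6} | {q0} | {q8,q9}.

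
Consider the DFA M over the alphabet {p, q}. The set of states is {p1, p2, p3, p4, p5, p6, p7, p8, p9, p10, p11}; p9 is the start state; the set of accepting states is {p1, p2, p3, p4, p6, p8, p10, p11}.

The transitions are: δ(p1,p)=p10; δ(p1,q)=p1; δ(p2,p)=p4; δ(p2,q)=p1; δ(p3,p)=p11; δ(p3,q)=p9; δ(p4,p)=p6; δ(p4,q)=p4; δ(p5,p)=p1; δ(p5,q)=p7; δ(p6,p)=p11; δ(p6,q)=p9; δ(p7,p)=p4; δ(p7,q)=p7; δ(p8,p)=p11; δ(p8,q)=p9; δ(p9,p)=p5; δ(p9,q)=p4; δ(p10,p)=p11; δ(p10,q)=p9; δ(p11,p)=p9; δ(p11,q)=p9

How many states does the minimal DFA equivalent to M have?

5

First remove the unreachable states {p2,p3,p8}; 8 states remain.
Start with accepting vs non-accepting: {p1,p4,p6,p10,p11} | {p5,p7,p9}.
Split {p1,p4,p6,p10,p11} by δ(·,p) → {p1,p4,p6,p10} and {p11}.
Refine {p1,p4,p6,p10} on symbol p: members go to different blocks, giving {p1,p4} and {p6,p10}.
Refine {p5,p7,p9} on symbol p: members go to different blocks, giving {p5,p7} and {p9}.
The partition is now stable with 5 blocks: {p1,p4} | {p5,p7} | {p11} | {p6,p10} | {p9}.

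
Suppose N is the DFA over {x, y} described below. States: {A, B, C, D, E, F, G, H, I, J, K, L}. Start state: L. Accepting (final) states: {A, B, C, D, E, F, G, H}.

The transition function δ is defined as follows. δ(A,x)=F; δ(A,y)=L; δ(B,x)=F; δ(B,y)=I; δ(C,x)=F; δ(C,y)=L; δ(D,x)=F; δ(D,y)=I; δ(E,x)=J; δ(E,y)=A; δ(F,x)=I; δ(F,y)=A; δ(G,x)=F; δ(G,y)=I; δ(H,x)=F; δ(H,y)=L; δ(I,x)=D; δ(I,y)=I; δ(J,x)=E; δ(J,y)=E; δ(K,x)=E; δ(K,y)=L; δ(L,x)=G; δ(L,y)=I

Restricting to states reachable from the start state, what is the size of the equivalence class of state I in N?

2

Reachable states from the start: {A,D,F,G,I,L}. Unreachable: {B,C,E,H,J,K} — drop them.
P0 = {A,D,F,G} | {I,L}.
On input x, block {A,D,F,G} splits into {A,D,G} and {F}.
Stable partition: {A,D,G} | {I,L} | {F} — 3 equivalence classes.
State I belongs to the block {I,L}, which has 2 states.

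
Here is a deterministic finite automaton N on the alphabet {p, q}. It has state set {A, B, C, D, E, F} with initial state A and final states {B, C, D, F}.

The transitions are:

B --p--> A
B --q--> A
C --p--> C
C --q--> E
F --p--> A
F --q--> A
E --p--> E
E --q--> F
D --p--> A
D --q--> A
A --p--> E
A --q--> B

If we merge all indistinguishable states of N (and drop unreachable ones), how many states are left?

States {C,D} cannot be reached from the start state, so discard them.
P0 = {B,F} | {A,E}.
No further refinement is possible. Final partition (2 blocks): {B,F} | {A,E}.

2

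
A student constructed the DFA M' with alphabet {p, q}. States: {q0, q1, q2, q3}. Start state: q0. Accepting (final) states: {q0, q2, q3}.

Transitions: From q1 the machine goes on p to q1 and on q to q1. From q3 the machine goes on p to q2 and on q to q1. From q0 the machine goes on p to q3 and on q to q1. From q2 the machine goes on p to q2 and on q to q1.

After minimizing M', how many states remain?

2

P0 = {q0,q2,q3} | {q1}.
No further refinement is possible. Final partition (2 blocks): {q0,q2,q3} | {q1}.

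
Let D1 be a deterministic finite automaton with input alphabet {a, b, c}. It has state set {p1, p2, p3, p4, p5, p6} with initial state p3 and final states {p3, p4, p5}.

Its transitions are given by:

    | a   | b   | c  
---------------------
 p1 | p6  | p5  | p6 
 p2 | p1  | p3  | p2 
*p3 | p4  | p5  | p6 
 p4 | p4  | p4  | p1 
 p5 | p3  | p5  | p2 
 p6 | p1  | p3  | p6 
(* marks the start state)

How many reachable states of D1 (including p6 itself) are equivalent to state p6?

Initial partition by acceptance: {p3,p4,p5} | {p1,p2,p6}.
No further refinement is possible. Final partition (2 blocks): {p3,p4,p5} | {p1,p2,p6}.
The equivalence class containing p6 is {p1,p2,p6}, of size 3.

3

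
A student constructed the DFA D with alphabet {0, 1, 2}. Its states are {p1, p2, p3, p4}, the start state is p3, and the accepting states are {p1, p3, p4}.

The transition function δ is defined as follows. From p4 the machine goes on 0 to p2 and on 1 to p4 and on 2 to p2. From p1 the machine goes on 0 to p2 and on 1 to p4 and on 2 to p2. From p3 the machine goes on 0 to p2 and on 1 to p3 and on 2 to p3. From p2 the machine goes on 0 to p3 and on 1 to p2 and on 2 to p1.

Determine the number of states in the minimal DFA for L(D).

3

Every state is reachable, so we keep all 4.
P0 = {p1,p3,p4} | {p2}.
Split {p1,p3,p4} by δ(·,2) → {p1,p4} and {p3}.
No further refinement is possible. Final partition (3 blocks): {p1,p4} | {p2} | {p3}.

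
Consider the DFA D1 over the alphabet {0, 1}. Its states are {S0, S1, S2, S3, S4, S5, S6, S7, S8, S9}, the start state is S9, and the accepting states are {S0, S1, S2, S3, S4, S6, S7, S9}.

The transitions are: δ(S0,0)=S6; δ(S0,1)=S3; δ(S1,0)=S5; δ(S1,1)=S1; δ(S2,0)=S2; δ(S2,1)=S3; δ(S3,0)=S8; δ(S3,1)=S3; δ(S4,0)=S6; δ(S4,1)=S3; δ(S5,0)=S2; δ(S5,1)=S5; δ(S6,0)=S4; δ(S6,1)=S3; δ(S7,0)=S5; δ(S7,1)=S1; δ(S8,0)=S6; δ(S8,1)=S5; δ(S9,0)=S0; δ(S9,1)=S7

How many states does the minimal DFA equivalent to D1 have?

3

All states are reachable from the start state.
P0 = {S0,S1,S2,S3,S4,S6,S7,S9} | {S5,S8}.
Refine {S0,S1,S2,S3,S4,S6,S7,S9} on symbol 0: members go to different blocks, giving {S0,S2,S4,S6,S9} and {S1,S3,S7}.
No further refinement is possible. Final partition (3 blocks): {S0,S2,S4,S6,S9} | {S5,S8} | {S1,S3,S7}.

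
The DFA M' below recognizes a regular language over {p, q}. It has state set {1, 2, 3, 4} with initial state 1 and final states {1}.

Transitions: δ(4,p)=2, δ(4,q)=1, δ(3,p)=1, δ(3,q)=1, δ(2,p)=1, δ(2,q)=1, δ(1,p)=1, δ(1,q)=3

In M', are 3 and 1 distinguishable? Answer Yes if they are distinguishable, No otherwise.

Yes

First remove the unreachable states {2,4}; 2 states remain.
Initial partition by acceptance: {1} | {3}.
The partition is now stable with 2 blocks: {1} | {3}.
3 and 1 end up in different blocks, so they are distinguishable. For instance, the string 'ε' is accepted from only 1.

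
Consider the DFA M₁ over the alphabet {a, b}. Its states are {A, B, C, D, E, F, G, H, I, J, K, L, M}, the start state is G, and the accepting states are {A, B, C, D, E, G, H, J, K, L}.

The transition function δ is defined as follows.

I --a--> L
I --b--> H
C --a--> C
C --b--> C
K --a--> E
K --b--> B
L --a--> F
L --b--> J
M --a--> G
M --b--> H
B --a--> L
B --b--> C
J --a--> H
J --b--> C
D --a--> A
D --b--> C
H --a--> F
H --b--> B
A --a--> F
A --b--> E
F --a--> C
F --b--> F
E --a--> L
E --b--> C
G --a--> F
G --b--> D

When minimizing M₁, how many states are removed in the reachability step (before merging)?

3

No path from G leads to I, K, M; the other 10 states are all reachable.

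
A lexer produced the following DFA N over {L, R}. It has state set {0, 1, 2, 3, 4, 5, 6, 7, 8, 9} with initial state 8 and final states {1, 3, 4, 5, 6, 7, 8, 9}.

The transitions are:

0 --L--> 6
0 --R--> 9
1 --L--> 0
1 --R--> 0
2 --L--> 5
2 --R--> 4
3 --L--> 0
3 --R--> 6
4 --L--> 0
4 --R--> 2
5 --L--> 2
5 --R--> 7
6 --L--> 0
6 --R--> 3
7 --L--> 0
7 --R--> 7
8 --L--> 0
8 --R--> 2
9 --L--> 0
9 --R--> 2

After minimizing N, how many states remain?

First remove the unreachable states {1}; 9 states remain.
P0 = {3,4,5,6,7,8,9} | {0,2}.
On input R, block {3,4,5,6,7,8,9} splits into {3,5,6,7} and {4,8,9}.
Stable partition: {3,5,6,7} | {0,2} | {4,8,9} — 3 equivalence classes.

3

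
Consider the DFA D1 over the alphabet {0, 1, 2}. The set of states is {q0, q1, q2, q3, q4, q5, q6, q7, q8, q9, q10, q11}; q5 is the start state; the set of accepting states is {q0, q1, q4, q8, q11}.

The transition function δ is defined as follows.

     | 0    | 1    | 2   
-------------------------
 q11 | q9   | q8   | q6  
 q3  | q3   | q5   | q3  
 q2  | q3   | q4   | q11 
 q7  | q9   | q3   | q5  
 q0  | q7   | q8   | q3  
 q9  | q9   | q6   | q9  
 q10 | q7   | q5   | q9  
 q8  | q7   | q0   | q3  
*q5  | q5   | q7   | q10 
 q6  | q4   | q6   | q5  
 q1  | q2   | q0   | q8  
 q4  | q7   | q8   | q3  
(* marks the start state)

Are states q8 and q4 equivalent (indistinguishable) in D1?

Yes

States {q1,q2,q11} cannot be reached from the start state, so discard them.
P0 = {q0,q4,q8} | {q3,q5,q6,q7,q9,q10}.
Refine {q3,q5,q6,q7,q9,q10} on symbol 0: members go to different blocks, giving {q3,q5,q7,q9,q10} and {q6}.
On input 1, block {q3,q5,q7,q9,q10} splits into {q3,q5,q7,q10} and {q9}.
Refine {q3,q5,q7,q10} on symbol 0: members go to different blocks, giving {q3,q5,q10} and {q7}.
On input 0, block {q3,q5,q10} splits into {q3,q5} and {q10}.
On input 1, block {q3,q5} splits into {q3} and {q5}.
Stable partition: {q0,q4,q8} | {q3} | {q6} | {q9} | {q7} | {q10} | {q5} — 7 equivalence classes.
q8 and q4 lie in the same block of the stable partition, so they are equivalent — no string distinguishes them.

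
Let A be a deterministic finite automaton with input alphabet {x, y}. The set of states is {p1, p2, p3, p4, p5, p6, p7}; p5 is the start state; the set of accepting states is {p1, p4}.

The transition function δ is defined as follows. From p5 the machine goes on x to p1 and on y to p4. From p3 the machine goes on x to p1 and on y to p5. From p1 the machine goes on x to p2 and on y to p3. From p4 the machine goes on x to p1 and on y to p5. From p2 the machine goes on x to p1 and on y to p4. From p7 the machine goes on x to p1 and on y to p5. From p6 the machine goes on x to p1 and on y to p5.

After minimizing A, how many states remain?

4

Reachable states from the start: {p1,p2,p3,p4,p5}. Unreachable: {p6,p7} — drop them.
Start with accepting vs non-accepting: {p1,p4} | {p2,p3,p5}.
Split {p1,p4} by δ(·,x) → {p1} and {p4}.
Split {p2,p3,p5} by δ(·,y) → {p2,p5} and {p3}.
The partition is now stable with 4 blocks: {p1} | {p2,p5} | {p4} | {p3}.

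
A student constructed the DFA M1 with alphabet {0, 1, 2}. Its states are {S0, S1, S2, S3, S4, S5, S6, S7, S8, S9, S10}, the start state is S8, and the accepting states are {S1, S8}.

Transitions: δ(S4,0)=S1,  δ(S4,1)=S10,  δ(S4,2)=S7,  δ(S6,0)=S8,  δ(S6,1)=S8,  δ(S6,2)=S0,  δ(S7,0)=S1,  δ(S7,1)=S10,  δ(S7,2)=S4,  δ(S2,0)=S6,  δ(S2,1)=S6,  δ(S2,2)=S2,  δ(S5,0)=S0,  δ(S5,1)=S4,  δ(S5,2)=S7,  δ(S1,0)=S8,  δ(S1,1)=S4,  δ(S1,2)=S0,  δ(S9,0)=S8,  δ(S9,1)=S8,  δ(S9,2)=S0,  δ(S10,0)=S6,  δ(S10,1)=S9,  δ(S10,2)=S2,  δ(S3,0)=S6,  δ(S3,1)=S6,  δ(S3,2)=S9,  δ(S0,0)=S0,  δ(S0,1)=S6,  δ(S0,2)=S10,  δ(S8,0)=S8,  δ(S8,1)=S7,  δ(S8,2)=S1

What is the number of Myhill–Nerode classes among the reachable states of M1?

6

Reachable states from the start: {S0,S1,S2,S4,S6,S7,S8,S9,S10}. Unreachable: {S3,S5} — drop them.
P0 = {S1,S8} | {S0,S2,S4,S6,S7,S9,S10}.
On input 2, block {S1,S8} splits into {S1} and {S8}.
Refine {S0,S2,S4,S6,S7,S9,S10} on symbol 0: members go to different blocks, giving {S0,S2,S10} and {S4,S7} and {S6,S9}.
Split {S0,S2,S10} by δ(·,0) → {S2,S10} and {S0}.
Stable partition: {S1} | {S2,S10} | {S8} | {S4,S7} | {S6,S9} | {S0} — 6 equivalence classes.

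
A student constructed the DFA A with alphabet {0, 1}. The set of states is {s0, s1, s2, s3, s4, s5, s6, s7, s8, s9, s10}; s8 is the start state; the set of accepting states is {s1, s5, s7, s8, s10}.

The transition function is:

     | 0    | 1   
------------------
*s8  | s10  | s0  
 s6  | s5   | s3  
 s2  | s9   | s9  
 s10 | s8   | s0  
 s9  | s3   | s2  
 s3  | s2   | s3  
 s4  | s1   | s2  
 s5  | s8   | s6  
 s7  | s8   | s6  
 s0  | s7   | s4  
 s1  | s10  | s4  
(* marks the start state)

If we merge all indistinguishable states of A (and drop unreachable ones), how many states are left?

All states are reachable from the start state.
Initial partition by acceptance: {s1,s5,s7,s8,s10} | {s0,s2,s3,s4,s6,s9}.
Split {s0,s2,s3,s4,s6,s9} by δ(·,0) → {s0,s4,s6} and {s2,s3,s9}.
On input 1, block {s0,s4,s6} splits into {s4,s6} and {s0}.
On input 1, block {s1,s5,s7,s8,s10} splits into {s1,s5,s7} and {s8,s10}.
Stable partition: {s1,s5,s7} | {s4,s6} | {s2,s3,s9} | {s0} | {s8,s10} — 5 equivalence classes.

5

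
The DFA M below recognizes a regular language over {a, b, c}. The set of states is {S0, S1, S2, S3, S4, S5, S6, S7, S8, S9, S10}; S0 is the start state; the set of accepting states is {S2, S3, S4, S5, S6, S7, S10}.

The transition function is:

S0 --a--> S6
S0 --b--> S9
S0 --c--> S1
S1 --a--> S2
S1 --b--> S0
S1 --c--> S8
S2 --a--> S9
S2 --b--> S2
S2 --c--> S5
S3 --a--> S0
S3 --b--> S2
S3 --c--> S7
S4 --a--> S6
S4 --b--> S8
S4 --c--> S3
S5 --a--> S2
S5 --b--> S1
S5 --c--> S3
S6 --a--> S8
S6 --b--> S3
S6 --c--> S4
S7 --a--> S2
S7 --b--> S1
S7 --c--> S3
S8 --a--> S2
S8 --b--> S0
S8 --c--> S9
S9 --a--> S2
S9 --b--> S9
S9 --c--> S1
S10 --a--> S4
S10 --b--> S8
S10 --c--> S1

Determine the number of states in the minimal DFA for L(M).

First remove the unreachable states {S10}; 10 states remain.
P0 = {S2,S3,S4,S5,S6,S7} | {S0,S1,S8,S9}.
Refine {S2,S3,S4,S5,S6,S7} on symbol a: members go to different blocks, giving {S2,S3,S6} and {S4,S5,S7}.
The partition is now stable with 3 blocks: {S2,S3,S6} | {S0,S1,S8,S9} | {S4,S5,S7}.

3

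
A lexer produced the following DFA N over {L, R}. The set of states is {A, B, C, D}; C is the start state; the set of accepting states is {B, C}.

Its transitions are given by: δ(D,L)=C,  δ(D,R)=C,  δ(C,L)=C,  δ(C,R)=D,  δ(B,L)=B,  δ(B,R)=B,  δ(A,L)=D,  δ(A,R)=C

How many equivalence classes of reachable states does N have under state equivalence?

2

Reachable states from the start: {C,D}. Unreachable: {A,B} — drop them.
P0 = {C} | {D}.
The partition is now stable with 2 blocks: {C} | {D}.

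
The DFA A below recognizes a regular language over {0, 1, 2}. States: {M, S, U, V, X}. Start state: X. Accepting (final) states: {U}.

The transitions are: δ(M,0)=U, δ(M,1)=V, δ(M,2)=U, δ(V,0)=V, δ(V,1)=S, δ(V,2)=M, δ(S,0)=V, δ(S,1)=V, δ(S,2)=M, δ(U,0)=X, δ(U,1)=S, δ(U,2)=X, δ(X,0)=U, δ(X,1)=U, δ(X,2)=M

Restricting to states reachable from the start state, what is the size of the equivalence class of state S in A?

2

All states are reachable from the start state.
Start with accepting vs non-accepting: {U} | {M,S,V,X}.
Split {M,S,V,X} by δ(·,0) → {M,X} and {S,V}.
Refine {M,X} on symbol 1: members go to different blocks, giving {X} and {M}.
No further refinement is possible. Final partition (4 blocks): {U} | {X} | {S,V} | {M}.
The equivalence class containing S is {S,V}, of size 2.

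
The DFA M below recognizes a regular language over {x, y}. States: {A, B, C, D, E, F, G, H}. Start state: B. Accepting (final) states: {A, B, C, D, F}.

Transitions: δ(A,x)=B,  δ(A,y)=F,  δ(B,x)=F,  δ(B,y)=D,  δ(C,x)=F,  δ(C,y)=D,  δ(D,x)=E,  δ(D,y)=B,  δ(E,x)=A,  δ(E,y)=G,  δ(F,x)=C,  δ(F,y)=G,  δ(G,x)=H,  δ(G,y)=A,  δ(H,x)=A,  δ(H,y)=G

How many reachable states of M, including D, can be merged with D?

1

Start with accepting vs non-accepting: {A,B,C,D,F} | {E,G,H}.
Refine {A,B,C,D,F} on symbol x: members go to different blocks, giving {A,B,C,F} and {D}.
Split {A,B,C,F} by δ(·,y) → {B,C} and {A} and {F}.
Refine {E,G,H} on symbol x: members go to different blocks, giving {E,H} and {G}.
The partition is now stable with 6 blocks: {B,C} | {E,H} | {D} | {A} | {F} | {G}.
The equivalence class containing D is {D}, of size 1.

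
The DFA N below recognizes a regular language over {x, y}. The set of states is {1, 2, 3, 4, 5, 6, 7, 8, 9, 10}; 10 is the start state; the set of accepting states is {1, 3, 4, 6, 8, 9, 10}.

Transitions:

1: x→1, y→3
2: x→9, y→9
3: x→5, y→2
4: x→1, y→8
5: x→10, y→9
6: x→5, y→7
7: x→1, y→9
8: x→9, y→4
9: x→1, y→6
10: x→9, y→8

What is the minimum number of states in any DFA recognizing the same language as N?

Every state is reachable, so we keep all 10.
Initial partition by acceptance: {1,3,4,6,8,9,10} | {2,5,7}.
Split {1,3,4,6,8,9,10} by δ(·,x) → {1,4,8,9,10} and {3,6}.
On input y, block {1,4,8,9,10} splits into {4,8,10} and {1,9}.
Split {2,5,7} by δ(·,x) → {2,7} and {5}.
Stable partition: {4,8,10} | {2,7} | {3,6} | {1,9} | {5} — 5 equivalence classes.

5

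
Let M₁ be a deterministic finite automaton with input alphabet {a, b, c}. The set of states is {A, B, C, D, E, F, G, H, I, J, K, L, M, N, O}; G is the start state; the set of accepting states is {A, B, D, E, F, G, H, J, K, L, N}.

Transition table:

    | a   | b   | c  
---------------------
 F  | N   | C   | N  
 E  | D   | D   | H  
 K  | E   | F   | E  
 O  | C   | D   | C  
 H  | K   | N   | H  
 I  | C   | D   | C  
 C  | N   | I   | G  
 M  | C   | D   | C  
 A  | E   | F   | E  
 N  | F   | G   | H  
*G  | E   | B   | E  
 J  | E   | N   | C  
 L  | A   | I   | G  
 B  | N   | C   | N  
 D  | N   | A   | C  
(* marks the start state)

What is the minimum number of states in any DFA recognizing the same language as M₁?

States {J,L,M,O} cannot be reached from the start state, so discard them.
P0 = {A,B,D,E,F,G,H,K,N} | {C,I}.
On input b, block {A,B,D,E,F,G,H,K,N} splits into {A,D,E,G,H,K,N} and {B,F}.
On input a, block {A,D,E,G,H,K,N} splits into {A,D,E,G,H,K} and {N}.
On input a, block {A,D,E,G,H,K} splits into {A,E,G,H,K} and {D}.
Split {A,E,G,H,K} by δ(·,a) → {A,G,H,K} and {E}.
On input a, block {A,G,H,K} splits into {A,G,K} and {H}.
On input a, block {C,I} splits into {C} and {I}.
Stable partition: {A,G,K} | {C} | {B,F} | {N} | {D} | {E} | {H} | {I} — 8 equivalence classes.

8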